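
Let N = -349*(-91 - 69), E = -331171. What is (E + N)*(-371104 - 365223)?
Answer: 202733649237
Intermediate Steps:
N = 55840 (N = -349*(-160) = 55840)
(E + N)*(-371104 - 365223) = (-331171 + 55840)*(-371104 - 365223) = -275331*(-736327) = 202733649237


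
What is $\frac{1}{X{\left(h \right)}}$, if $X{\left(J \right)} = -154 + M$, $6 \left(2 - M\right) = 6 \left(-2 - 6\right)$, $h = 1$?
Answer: $- \frac{1}{144} \approx -0.0069444$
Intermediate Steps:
$M = 10$ ($M = 2 - \frac{6 \left(-2 - 6\right)}{6} = 2 - \frac{6 \left(-8\right)}{6} = 2 - -8 = 2 + 8 = 10$)
$X{\left(J \right)} = -144$ ($X{\left(J \right)} = -154 + 10 = -144$)
$\frac{1}{X{\left(h \right)}} = \frac{1}{-144} = - \frac{1}{144}$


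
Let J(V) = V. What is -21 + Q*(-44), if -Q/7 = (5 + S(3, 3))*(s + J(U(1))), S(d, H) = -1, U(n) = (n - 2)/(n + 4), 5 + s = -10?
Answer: -93737/5 ≈ -18747.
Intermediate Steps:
s = -15 (s = -5 - 10 = -15)
U(n) = (-2 + n)/(4 + n)
Q = 2128/5 (Q = -7*(5 - 1)*(-15 + (-2 + 1)/(4 + 1)) = -28*(-15 - 1/5) = -28*(-76)/5 = -7*(-304/5) = 2128/5 ≈ 425.60)
-21 + Q*(-44) = -21 + (2128/5)*(-44) = -21 - 93632/5 = -93737/5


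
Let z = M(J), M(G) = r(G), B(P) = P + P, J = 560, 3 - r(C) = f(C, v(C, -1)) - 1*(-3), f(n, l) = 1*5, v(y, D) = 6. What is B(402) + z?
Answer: 799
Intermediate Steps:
f(n, l) = 5
r(C) = -5 (r(C) = 3 - (5 - 1*(-3)) = 3 - (5 + 3) = 3 - 1*8 = 3 - 8 = -5)
B(P) = 2*P
M(G) = -5
z = -5
B(402) + z = 2*402 - 5 = 804 - 5 = 799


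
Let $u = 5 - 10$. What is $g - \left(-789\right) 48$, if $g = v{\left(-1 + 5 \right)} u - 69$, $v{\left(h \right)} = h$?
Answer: $37783$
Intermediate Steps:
$u = -5$ ($u = 5 - 10 = -5$)
$g = -89$ ($g = \left(-1 + 5\right) \left(-5\right) - 69 = 4 \left(-5\right) - 69 = -20 - 69 = -89$)
$g - \left(-789\right) 48 = -89 - \left(-789\right) 48 = -89 - -37872 = -89 + 37872 = 37783$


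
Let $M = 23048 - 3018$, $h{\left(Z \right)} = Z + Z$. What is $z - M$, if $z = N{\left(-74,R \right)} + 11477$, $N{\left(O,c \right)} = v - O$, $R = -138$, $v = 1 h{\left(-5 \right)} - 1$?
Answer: $-8490$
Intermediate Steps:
$h{\left(Z \right)} = 2 Z$
$v = -11$ ($v = 1 \cdot 2 \left(-5\right) - 1 = 1 \left(-10\right) - 1 = -10 - 1 = -11$)
$N{\left(O,c \right)} = -11 - O$
$z = 11540$ ($z = \left(-11 - -74\right) + 11477 = \left(-11 + 74\right) + 11477 = 63 + 11477 = 11540$)
$M = 20030$ ($M = 23048 - 3018 = 20030$)
$z - M = 11540 - 20030 = -8490$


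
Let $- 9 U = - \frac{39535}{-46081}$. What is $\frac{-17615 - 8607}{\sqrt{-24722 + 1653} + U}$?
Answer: $\frac{214972033717665}{1983936436028327} + \frac{2255093880654951 i \sqrt{23069}}{1983936436028327} \approx 0.10836 + 172.64 i$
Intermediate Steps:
$U = - \frac{39535}{414729}$ ($U = - \frac{\left(-39535\right) \frac{1}{-46081}}{9} = - \frac{\left(-39535\right) \left(- \frac{1}{46081}\right)}{9} = \left(- \frac{1}{9}\right) \frac{39535}{46081} = - \frac{39535}{414729} \approx -0.095327$)
$\frac{-17615 - 8607}{\sqrt{-24722 + 1653} + U} = \frac{-17615 - 8607}{\sqrt{-24722 + 1653} - \frac{39535}{414729}} = - \frac{26222}{\sqrt{-23069} - \frac{39535}{414729}} = - \frac{26222}{i \sqrt{23069} - \frac{39535}{414729}} = - \frac{26222}{- \frac{39535}{414729} + i \sqrt{23069}}$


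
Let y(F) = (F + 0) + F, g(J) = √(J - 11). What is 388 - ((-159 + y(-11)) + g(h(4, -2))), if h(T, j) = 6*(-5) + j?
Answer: 569 - I*√43 ≈ 569.0 - 6.5574*I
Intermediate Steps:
h(T, j) = -30 + j
g(J) = √(-11 + J)
y(F) = 2*F (y(F) = F + F = 2*F)
388 - ((-159 + y(-11)) + g(h(4, -2))) = 388 - ((-159 + 2*(-11)) + √(-11 + (-30 - 2))) = 388 - ((-159 - 22) + √(-11 - 32)) = 388 - (-181 + √(-43)) = 388 - (-181 + I*√43) = 388 + (181 - I*√43) = 569 - I*√43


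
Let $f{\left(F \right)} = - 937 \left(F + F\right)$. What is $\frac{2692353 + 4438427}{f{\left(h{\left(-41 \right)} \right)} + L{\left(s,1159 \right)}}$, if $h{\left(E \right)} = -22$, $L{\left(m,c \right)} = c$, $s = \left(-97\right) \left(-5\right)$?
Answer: $\frac{7130780}{42387} \approx 168.23$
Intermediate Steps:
$s = 485$
$f{\left(F \right)} = - 1874 F$ ($f{\left(F \right)} = - 937 \cdot 2 F = - 1874 F$)
$\frac{2692353 + 4438427}{f{\left(h{\left(-41 \right)} \right)} + L{\left(s,1159 \right)}} = \frac{2692353 + 4438427}{\left(-1874\right) \left(-22\right) + 1159} = \frac{7130780}{41228 + 1159} = \frac{7130780}{42387}$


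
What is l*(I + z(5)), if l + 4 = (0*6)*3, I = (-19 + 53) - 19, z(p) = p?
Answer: -80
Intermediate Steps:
I = 15 (I = 34 - 19 = 15)
l = -4 (l = -4 + (0*6)*3 = -4 + 0*3 = -4 + 0 = -4)
l*(I + z(5)) = -4*(15 + 5) = -4*20 = -80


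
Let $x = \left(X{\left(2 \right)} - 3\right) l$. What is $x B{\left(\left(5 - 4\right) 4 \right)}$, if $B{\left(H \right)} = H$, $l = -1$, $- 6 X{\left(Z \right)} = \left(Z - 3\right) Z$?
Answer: $\frac{32}{3} \approx 10.667$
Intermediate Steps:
$X{\left(Z \right)} = - \frac{Z \left(-3 + Z\right)}{6}$ ($X{\left(Z \right)} = - \frac{\left(Z - 3\right) Z}{6} = - \frac{\left(-3 + Z\right) Z}{6} = - \frac{Z \left(-3 + Z\right)}{6}$)
$x = \frac{8}{3}$ ($x = \left(\frac{1}{6} \cdot 2 \left(3 - 2\right) - 3\right) \left(-1\right) = \left(\frac{1}{6} \cdot 2 \cdot 1 - 3\right) \left(-1\right) = \left(\frac{1}{3} - 3\right) \left(-1\right) = \left(- \frac{8}{3}\right) \left(-1\right) = \frac{8}{3} \approx 2.6667$)
$x B{\left(\left(5 - 4\right) 4 \right)} = \frac{8 \left(5 - 4\right) 4}{3} = \frac{8 \cdot 1 \cdot 4}{3} = \frac{8}{3} \cdot 4 = \frac{32}{3}$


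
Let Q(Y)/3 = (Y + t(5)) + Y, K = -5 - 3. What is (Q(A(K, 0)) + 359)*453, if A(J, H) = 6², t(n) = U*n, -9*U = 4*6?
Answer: 242355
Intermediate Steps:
K = -8
U = -8/3 (U = -4*6/9 = -⅑*24 = -8/3 ≈ -2.6667)
t(n) = -8*n/3
A(J, H) = 36
Q(Y) = -40 + 6*Y (Q(Y) = 3*((Y - 8/3*5) + Y) = 3*((Y - 40/3) + Y) = 3*((-40/3 + Y) + Y) = 3*(-40/3 + 2*Y) = -40 + 6*Y)
(Q(A(K, 0)) + 359)*453 = ((-40 + 6*36) + 359)*453 = ((-40 + 216) + 359)*453 = (176 + 359)*453 = 535*453 = 242355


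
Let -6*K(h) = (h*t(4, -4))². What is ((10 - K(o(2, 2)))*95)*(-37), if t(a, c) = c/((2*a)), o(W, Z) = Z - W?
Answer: -35150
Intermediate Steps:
t(a, c) = c/(2*a) (t(a, c) = c*(1/(2*a)) = c/(2*a))
K(h) = -h²/24 (K(h) = -h²/4/6 = -h²/24)
((10 - K(o(2, 2)))*95)*(-37) = ((10 - (-1)*(2 - 1*2)²/24)*95)*(-37) = ((10 - (-1)*(2 - 2)²/24)*95)*(-37) = ((10 - (-1)*0²/24)*95)*(-37) = ((10 - (-1)*0/24)*95)*(-37) = ((10 - 1*0)*95)*(-37) = ((10 + 0)*95)*(-37) = (10*95)*(-37) = 950*(-37) = -35150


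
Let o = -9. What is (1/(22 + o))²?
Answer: 1/169 ≈ 0.0059172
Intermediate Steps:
(1/(22 + o))² = (1/(22 - 9))² = (1/13)² = 1/169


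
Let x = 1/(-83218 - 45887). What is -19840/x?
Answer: 2561443200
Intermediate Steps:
x = -1/129105 (x = 1/(-129105) = -1/129105 ≈ -7.7456e-6)
-19840/x = -19840/(-1/129105) = -19840*(-129105) = 2561443200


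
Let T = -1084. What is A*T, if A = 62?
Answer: -67208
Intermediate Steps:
A*T = 62*(-1084) = -67208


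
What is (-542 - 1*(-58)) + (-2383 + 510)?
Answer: -2357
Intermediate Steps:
(-542 - 1*(-58)) + (-2383 + 510) = (-542 + 58) - 1873 = -484 - 1873 = -2357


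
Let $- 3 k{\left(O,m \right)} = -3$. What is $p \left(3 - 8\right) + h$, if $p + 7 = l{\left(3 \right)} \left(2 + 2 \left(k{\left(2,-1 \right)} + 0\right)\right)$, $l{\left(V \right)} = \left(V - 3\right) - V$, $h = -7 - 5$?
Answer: $83$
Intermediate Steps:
$h = -12$ ($h = -7 - 5 = -12$)
$k{\left(O,m \right)} = 1$ ($k{\left(O,m \right)} = \left(- \frac{1}{3}\right) \left(-3\right) = 1$)
$l{\left(V \right)} = -3$ ($l{\left(V \right)} = \left(-3 + V\right) - V = -3$)
$p = -19$ ($p = -7 - 3 \left(2 + 2 \left(1 + 0\right)\right) = -7 - 3 \left(2 + 2 \cdot 1\right) = -7 - 3 \left(2 + 2\right) = -7 - 12 = -19$)
$p \left(3 - 8\right) + h = - 19 \left(3 - 8\right) - 12 = \left(-19\right) \left(-5\right) - 12 = 95 - 12 = 83$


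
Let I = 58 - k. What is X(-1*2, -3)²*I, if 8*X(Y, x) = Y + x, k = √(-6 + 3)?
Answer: 725/32 - 25*I*√3/64 ≈ 22.656 - 0.67658*I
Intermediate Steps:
k = I*√3 (k = √(-3) = I*√3 ≈ 1.732*I)
X(Y, x) = Y/8 + x/8 (X(Y, x) = (Y + x)/8 = Y/8 + x/8)
I = 58 - I*√3 ≈ 58.0 - 1.732*I
X(-1*2, -3)²*I = ((-1*2)/8 + (⅛)*(-3))²*(58 - I*√3) = ((⅛)*(-2) - 3/8)²*(58 - I*√3) = (-¼ - 3/8)²*(58 - I*√3) = (-5/8)²*(58 - I*√3) = 25*(58 - I*√3)/64 = 725/32 - 25*I*√3/64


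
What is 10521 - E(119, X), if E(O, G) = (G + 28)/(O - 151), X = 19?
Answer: 336719/32 ≈ 10522.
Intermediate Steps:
E(O, G) = (28 + G)/(-151 + O)
10521 - E(119, X) = 10521 - (28 + 19)/(-151 + 119) = 10521 - 47/(-32) = 10521 - (-1)*47/32 = 10521 - 1*(-47/32) = 10521 + 47/32 = 336719/32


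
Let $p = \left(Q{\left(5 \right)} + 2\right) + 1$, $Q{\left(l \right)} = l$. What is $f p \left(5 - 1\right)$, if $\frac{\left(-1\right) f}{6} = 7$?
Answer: $-1344$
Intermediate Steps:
$f = -42$ ($f = \left(-6\right) 7 = -42$)
$p = 8$ ($p = \left(5 + 2\right) + 1 = 7 + 1 = 8$)
$f p \left(5 - 1\right) = \left(-42\right) 8 \left(5 - 1\right) = \left(-336\right) 4 = -1344$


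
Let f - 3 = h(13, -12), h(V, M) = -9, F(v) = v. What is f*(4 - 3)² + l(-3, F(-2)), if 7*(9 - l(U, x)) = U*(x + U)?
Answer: 6/7 ≈ 0.85714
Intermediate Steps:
l(U, x) = 9 - U*(U + x)/7 (l(U, x) = 9 - U*(x + U)/7 = 9 - U*(U + x)/7)
f = -6 (f = 3 - 9 = -6)
f*(4 - 3)² + l(-3, F(-2)) = -6*(4 - 3)² + (9 - ⅐*(-3)² - ⅐*(-3)*(-2)) = -6*1² + (9 - ⅐*9 - 6/7) = -6*1 + (9 - 9/7 - 6/7) = -6 + 48/7 = 6/7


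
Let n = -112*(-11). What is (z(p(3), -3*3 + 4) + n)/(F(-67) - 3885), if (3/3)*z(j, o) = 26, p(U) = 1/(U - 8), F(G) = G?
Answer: -629/1976 ≈ -0.31832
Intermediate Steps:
p(U) = 1/(-8 + U)
n = 1232
z(j, o) = 26
(z(p(3), -3*3 + 4) + n)/(F(-67) - 3885) = (26 + 1232)/(-67 - 3885) = 1258/(-3952) = 1258*(-1/3952) = -629/1976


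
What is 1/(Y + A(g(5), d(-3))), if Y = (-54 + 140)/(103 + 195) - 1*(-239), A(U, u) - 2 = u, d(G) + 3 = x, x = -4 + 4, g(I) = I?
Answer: 149/35505 ≈ 0.0041966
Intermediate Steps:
x = 0
d(G) = -3 (d(G) = -3 + 0 = -3)
A(U, u) = 2 + u
Y = 35654/149 (Y = 86/298 + 239 = 86*(1/298) + 239 = 43/149 + 239 = 35654/149 ≈ 239.29)
1/(Y + A(g(5), d(-3))) = 1/(35654/149 + (2 - 3)) = 1/(35654/149 - 1) = 1/(35505/149) = 149/35505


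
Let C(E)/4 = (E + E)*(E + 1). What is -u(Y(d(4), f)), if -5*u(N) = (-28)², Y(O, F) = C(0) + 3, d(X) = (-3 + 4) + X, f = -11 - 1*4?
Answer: 784/5 ≈ 156.80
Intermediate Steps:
C(E) = 8*E*(1 + E) (C(E) = 4*((E + E)*(E + 1)) = 4*((2*E)*(1 + E)) = 4*(2*E*(1 + E)) = 8*E*(1 + E))
f = -15 (f = -11 - 4 = -15)
d(X) = 1 + X
Y(O, F) = 3 (Y(O, F) = 8*0*(1 + 0) + 3 = 8*0*1 + 3 = 0 + 3 = 3)
u(N) = -784/5 (u(N) = -⅕*(-28)² = -⅕*784 = -784/5)
-u(Y(d(4), f)) = -1*(-784/5) = 784/5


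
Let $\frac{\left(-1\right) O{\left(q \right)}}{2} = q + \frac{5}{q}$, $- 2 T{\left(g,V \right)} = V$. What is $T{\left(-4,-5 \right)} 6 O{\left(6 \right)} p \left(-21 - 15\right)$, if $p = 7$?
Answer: $51660$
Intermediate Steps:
$T{\left(g,V \right)} = - \frac{V}{2}$
$O{\left(q \right)} = - \frac{10}{q} - 2 q$ ($O{\left(q \right)} = - 2 \left(q + \frac{5}{q}\right) = - \frac{10}{q} - 2 q$)
$T{\left(-4,-5 \right)} 6 O{\left(6 \right)} p \left(-21 - 15\right) = \left(- \frac{1}{2}\right) \left(-5\right) 6 \left(- \frac{10}{6} - 12\right) 7 \left(-21 - 15\right) = \frac{5}{2} \cdot 6 \left(\left(-10\right) \frac{1}{6} - 12\right) 7 \left(-21 - 15\right) = 15 \left(- \frac{5}{3} - 12\right) 7 \left(-36\right) = 15 \left(- \frac{41}{3}\right) 7 \left(-36\right) = \left(-205\right) 7 \left(-36\right) = \left(-1435\right) \left(-36\right) = 51660$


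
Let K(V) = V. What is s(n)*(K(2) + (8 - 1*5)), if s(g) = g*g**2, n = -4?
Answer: -320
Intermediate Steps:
s(g) = g**3
s(n)*(K(2) + (8 - 1*5)) = (-4)**3*(2 + (8 - 1*5)) = -64*(2 + (8 - 5)) = -64*(2 + 3) = -64*5 = -320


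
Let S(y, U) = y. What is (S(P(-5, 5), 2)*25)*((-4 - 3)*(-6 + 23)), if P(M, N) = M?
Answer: 14875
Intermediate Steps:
(S(P(-5, 5), 2)*25)*((-4 - 3)*(-6 + 23)) = (-5*25)*((-4 - 3)*(-6 + 23)) = -(-875)*17 = -125*(-119) = 14875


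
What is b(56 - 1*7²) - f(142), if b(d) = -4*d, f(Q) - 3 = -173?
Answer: 142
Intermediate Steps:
f(Q) = -170 (f(Q) = 3 - 173 = -170)
b(56 - 1*7²) - f(142) = -4*(56 - 1*7²) - 1*(-170) = -4*(56 - 1*49) + 170 = -4*(56 - 49) + 170 = -4*7 + 170 = -28 + 170 = 142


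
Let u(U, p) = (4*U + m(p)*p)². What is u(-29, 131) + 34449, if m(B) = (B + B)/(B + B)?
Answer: 34674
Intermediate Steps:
m(B) = 1 (m(B) = (2*B)/((2*B)) = (2*B)*(1/(2*B)) = 1)
u(U, p) = (p + 4*U)² (u(U, p) = (4*U + 1*p)² = (4*U + p)² = (p + 4*U)²)
u(-29, 131) + 34449 = (131 + 4*(-29))² + 34449 = (131 - 116)² + 34449 = 15² + 34449 = 225 + 34449 = 34674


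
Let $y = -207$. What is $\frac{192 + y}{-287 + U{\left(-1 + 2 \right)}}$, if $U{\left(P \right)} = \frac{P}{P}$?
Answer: $\frac{15}{286} \approx 0.052448$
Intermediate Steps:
$U{\left(P \right)} = 1$
$\frac{192 + y}{-287 + U{\left(-1 + 2 \right)}} = \frac{192 - 207}{-287 + 1} = - \frac{15}{-286} = \left(-15\right) \left(- \frac{1}{286}\right) = \frac{15}{286}$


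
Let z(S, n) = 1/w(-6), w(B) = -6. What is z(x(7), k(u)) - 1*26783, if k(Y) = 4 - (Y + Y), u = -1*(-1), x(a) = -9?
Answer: -160699/6 ≈ -26783.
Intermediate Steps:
u = 1
k(Y) = 4 - 2*Y
z(S, n) = -⅙ (z(S, n) = 1/(-6) = -⅙)
z(x(7), k(u)) - 1*26783 = -⅙ - 1*26783 = -⅙ - 26783 = -160699/6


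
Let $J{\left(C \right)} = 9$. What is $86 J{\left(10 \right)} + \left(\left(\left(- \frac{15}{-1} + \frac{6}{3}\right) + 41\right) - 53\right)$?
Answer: $779$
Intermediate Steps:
$86 J{\left(10 \right)} + \left(\left(\left(- \frac{15}{-1} + \frac{6}{3}\right) + 41\right) - 53\right) = 86 \cdot 9 + \left(\left(\left(- \frac{15}{-1} + \frac{6}{3}\right) + 41\right) - 53\right) = 774 + \left(\left(\left(\left(-15\right) \left(-1\right) + 6 \cdot \frac{1}{3}\right) + 41\right) - 53\right) = 774 + \left(\left(\left(15 + 2\right) + 41\right) - 53\right) = 774 + \left(\left(17 + 41\right) - 53\right) = 774 + \left(58 - 53\right) = 774 + 5 = 779$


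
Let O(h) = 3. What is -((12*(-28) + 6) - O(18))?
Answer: 333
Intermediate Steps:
-((12*(-28) + 6) - O(18)) = -((12*(-28) + 6) - 1*3) = -((-336 + 6) - 3) = -(-330 - 3) = -1*(-333) = 333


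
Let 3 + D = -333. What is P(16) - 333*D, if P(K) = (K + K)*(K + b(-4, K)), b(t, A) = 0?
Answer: 112400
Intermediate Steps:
D = -336 (D = -3 - 333 = -336)
P(K) = 2*K² (P(K) = (K + K)*(K + 0) = (2*K)*K = 2*K²)
P(16) - 333*D = 2*16² - 333*(-336) = 2*256 + 111888 = 512 + 111888 = 112400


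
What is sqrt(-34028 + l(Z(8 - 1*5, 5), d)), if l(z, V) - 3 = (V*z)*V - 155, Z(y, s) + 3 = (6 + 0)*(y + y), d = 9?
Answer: 7*I*sqrt(643) ≈ 177.5*I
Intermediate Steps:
Z(y, s) = -3 + 12*y (Z(y, s) = -3 + (6 + 0)*(y + y) = -3 + 6*(2*y) = -3 + 12*y)
l(z, V) = -152 + z*V**2 (l(z, V) = 3 + ((V*z)*V - 155) = 3 + (z*V**2 - 155) = 3 + (-155 + z*V**2) = -152 + z*V**2)
sqrt(-34028 + l(Z(8 - 1*5, 5), d)) = sqrt(-34028 + (-152 + (-3 + 12*(8 - 1*5))*9**2)) = sqrt(-34028 + (-152 + (-3 + 12*(8 - 5))*81)) = sqrt(-34028 + (-152 + (-3 + 12*3)*81)) = sqrt(-34028 + (-152 + (-3 + 36)*81)) = sqrt(-34028 + (-152 + 33*81)) = sqrt(-34028 + (-152 + 2673)) = sqrt(-34028 + 2521) = sqrt(-31507) = 7*I*sqrt(643)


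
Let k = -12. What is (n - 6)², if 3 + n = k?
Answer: 441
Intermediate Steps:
n = -15 (n = -3 - 12 = -15)
(n - 6)² = (-15 - 6)² = (-21)² = 441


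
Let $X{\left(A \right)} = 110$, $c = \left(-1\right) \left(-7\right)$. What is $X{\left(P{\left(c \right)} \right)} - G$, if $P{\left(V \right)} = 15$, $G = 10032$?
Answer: $-9922$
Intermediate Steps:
$c = 7$
$X{\left(P{\left(c \right)} \right)} - G = 110 - 10032 = -9922$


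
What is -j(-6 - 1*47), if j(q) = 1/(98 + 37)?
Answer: -1/135 ≈ -0.0074074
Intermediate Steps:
j(q) = 1/135
-j(-6 - 1*47) = -1*1/135 = -1/135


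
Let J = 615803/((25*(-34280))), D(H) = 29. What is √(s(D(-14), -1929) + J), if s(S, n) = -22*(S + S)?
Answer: 7*I*√191364217790/85700 ≈ 35.731*I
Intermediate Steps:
s(S, n) = -44*S
J = -615803/857000 (J = 615803/(-857000) = 615803*(-1/857000) = -615803/857000 ≈ -0.71856)
√(s(D(-14), -1929) + J) = √(-44*29 - 615803/857000) = √(-1276 - 615803/857000) = √(-1094147803/857000) = 7*I*√191364217790/85700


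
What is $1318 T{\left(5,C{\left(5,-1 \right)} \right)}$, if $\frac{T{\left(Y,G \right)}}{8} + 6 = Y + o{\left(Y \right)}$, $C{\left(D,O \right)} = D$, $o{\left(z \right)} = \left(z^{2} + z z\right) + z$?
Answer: $569376$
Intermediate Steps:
$o{\left(z \right)} = z + 2 z^{2}$ ($o{\left(z \right)} = \left(z^{2} + z^{2}\right) + z = 2 z^{2} + z = z + 2 z^{2}$)
$T{\left(Y,G \right)} = -48 + 8 Y + 8 Y \left(1 + 2 Y\right)$ ($T{\left(Y,G \right)} = -48 + 8 \left(Y + Y \left(1 + 2 Y\right)\right) = -48 + \left(8 Y + 8 Y \left(1 + 2 Y\right)\right) = -48 + 8 Y + 8 Y \left(1 + 2 Y\right)$)
$1318 T{\left(5,C{\left(5,-1 \right)} \right)} = 1318 \left(-48 + 16 \cdot 5 + 16 \cdot 5^{2}\right) = 1318 \left(-48 + 80 + 16 \cdot 25\right) = 1318 \left(-48 + 80 + 400\right) = 1318 \cdot 432 = 569376$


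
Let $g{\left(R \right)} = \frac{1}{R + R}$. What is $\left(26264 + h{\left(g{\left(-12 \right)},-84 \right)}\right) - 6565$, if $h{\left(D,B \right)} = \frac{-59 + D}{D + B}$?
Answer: $\frac{39734300}{2017} \approx 19700.0$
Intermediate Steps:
$g{\left(R \right)} = \frac{1}{2 R}$
$h{\left(D,B \right)} = \frac{-59 + D}{B + D}$
$\left(26264 + h{\left(g{\left(-12 \right)},-84 \right)}\right) - 6565 = \left(26264 + \frac{-59 + \frac{1}{2 \left(-12\right)}}{-84 + \frac{1}{2 \left(-12\right)}}\right) - 6565 = \left(26264 + \frac{-59 + \frac{1}{2} \left(- \frac{1}{12}\right)}{-84 + \frac{1}{2} \left(- \frac{1}{12}\right)}\right) - 6565 = \left(26264 + \frac{-59 - \frac{1}{24}}{-84 - \frac{1}{24}}\right) - 6565 = \left(26264 + \frac{1}{- \frac{2017}{24}} \left(- \frac{1417}{24}\right)\right) - 6565 = \left(26264 - - \frac{1417}{2017}\right) - 6565 = \left(26264 + \frac{1417}{2017}\right) - 6565 = \frac{52975905}{2017} - 6565 = \frac{39734300}{2017}$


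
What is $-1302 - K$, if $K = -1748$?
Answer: $446$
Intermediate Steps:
$-1302 - K = -1302 - -1748 = -1302 + 1748 = 446$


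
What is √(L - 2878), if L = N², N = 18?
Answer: I*√2554 ≈ 50.537*I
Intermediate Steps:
L = 324 (L = 18² = 324)
√(L - 2878) = √(324 - 2878) = √(-2554) = I*√2554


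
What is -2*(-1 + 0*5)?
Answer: 2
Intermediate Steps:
-2*(-1 + 0*5) = -2*(-1 + 0) = -2*(-1) = 2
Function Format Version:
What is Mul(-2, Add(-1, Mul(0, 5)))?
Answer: 2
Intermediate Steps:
Mul(-2, Add(-1, Mul(0, 5))) = Mul(-2, Add(-1, 0)) = Mul(-2, -1) = 2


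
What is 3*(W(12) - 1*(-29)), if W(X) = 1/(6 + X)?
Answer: 523/6 ≈ 87.167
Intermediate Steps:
3*(W(12) - 1*(-29)) = 3*(1/(6 + 12) - 1*(-29)) = 3*(1/18 + 29) = 3*(523/18) = 523/6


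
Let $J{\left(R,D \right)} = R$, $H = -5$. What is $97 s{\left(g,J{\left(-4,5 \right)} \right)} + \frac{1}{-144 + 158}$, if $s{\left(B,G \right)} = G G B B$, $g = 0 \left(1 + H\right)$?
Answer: $\frac{1}{14} \approx 0.071429$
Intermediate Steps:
$g = 0$ ($g = 0 \left(1 - 5\right) = 0 \left(-4\right) = 0$)
$s{\left(B,G \right)} = B^{2} G^{2}$ ($s{\left(B,G \right)} = G^{2} B B = B G^{2} B = B^{2} G^{2}$)
$97 s{\left(g,J{\left(-4,5 \right)} \right)} + \frac{1}{-144 + 158} = 97 \cdot 0^{2} \left(-4\right)^{2} + \frac{1}{-144 + 158} = 97 \cdot 0 \cdot 16 + \frac{1}{14} = 97 \cdot 0 + \frac{1}{14} = 0 + \frac{1}{14} = \frac{1}{14}$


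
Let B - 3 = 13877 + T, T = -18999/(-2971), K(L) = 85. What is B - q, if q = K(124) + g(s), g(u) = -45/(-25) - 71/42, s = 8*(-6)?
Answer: 8610759907/623910 ≈ 13801.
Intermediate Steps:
s = -48
g(u) = 23/210 (g(u) = -45*(-1/25) - 71*1/42 = 9/5 - 71/42 = 23/210)
T = 18999/2971 (T = -18999*(-1/2971) = 18999/2971 ≈ 6.3948)
q = 17873/210 (q = 85 + 23/210 = 17873/210 ≈ 85.109)
B = 41256479/2971 (B = 3 + (13877 + 18999/2971) = 3 + 41247566/2971 = 41256479/2971 ≈ 13886.)
B - q = 41256479/2971 - 1*17873/210 = 41256479/2971 - 17873/210 = 8610759907/623910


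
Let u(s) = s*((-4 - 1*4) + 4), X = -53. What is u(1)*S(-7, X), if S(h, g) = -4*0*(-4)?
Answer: 0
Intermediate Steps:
S(h, g) = 0 (S(h, g) = 0*(-4) = 0)
u(s) = -4*s (u(s) = s*((-4 - 4) + 4) = s*(-8 + 4) = s*(-4) = -4*s)
u(1)*S(-7, X) = -4*1*0 = -4*0 = 0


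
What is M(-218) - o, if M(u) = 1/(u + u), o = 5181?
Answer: -2258917/436 ≈ -5181.0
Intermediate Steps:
M(u) = 1/(2*u)
M(-218) - o = (1/2)/(-218) - 1*5181 = (1/2)*(-1/218) - 5181 = -1/436 - 5181 = -2258917/436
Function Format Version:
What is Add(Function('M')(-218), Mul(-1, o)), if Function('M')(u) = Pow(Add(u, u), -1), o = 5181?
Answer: Rational(-2258917, 436) ≈ -5181.0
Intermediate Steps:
Function('M')(u) = Mul(Rational(1, 2), Pow(u, -1)) (Function('M')(u) = Pow(Mul(2, u), -1) = Mul(Rational(1, 2), Pow(u, -1)))
Add(Function('M')(-218), Mul(-1, o)) = Add(Mul(Rational(1, 2), Pow(-218, -1)), Mul(-1, 5181)) = Add(Mul(Rational(1, 2), Rational(-1, 218)), -5181) = Add(Rational(-1, 436), -5181) = Rational(-2258917, 436)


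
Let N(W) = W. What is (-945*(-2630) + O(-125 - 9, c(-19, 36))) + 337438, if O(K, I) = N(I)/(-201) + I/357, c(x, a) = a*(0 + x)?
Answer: 22506100580/7973 ≈ 2.8228e+6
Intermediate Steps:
c(x, a) = a*x
O(K, I) = -52*I/23919 (O(K, I) = I/(-201) + I/357 = I*(-1/201) + I*(1/357) = -I/201 + I/357 = -52*I/23919)
(-945*(-2630) + O(-125 - 9, c(-19, 36))) + 337438 = (-945*(-2630) - 624*(-19)/7973) + 337438 = (2485350 - 52/23919*(-684)) + 337438 = (2485350 + 11856/7973) + 337438 = 19815707406/7973 + 337438 = 22506100580/7973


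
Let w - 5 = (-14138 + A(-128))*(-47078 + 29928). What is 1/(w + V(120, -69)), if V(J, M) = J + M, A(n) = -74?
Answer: 1/243735856 ≈ 4.1028e-9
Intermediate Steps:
w = 243735805 (w = 5 + (-14138 - 74)*(-47078 + 29928) = 5 - 14212*(-17150) = 5 + 243735800 = 243735805)
1/(w + V(120, -69)) = 1/(243735805 + (120 - 69)) = 1/(243735805 + 51) = 1/243735856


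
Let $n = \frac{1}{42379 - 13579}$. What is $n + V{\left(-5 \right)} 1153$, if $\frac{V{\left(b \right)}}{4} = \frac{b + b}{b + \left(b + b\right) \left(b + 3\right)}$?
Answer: $- \frac{88550399}{28800} \approx -3074.7$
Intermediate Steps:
$n = \frac{1}{28800} \approx 3.4722 \cdot 10^{-5}$
$V{\left(b \right)} = \frac{8 b}{b + 2 b \left(3 + b\right)}$ ($V{\left(b \right)} = 4 \frac{b + b}{b + \left(b + b\right) \left(b + 3\right)} = 4 \frac{2 b}{b + 2 b \left(3 + b\right)} = \frac{8 b}{b + 2 b \left(3 + b\right)}$)
$n + V{\left(-5 \right)} 1153 = \frac{1}{28800} + \frac{8}{7 + 2 \left(-5\right)} 1153 = \frac{1}{28800} + \frac{8}{7 - 10} \cdot 1153 = \frac{1}{28800} + \frac{8}{-3} \cdot 1153 = \frac{1}{28800} + 8 \left(- \frac{1}{3}\right) 1153 = \frac{1}{28800} - \frac{9224}{3} = - \frac{88550399}{28800}$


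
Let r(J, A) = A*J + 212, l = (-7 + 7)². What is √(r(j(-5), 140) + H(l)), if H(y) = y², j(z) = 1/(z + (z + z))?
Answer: 4*√114/3 ≈ 14.236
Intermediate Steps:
j(z) = 1/(3*z) (j(z) = 1/(z + 2*z) = 1/(3*z))
l = 0 (l = 0² = 0)
r(J, A) = 212 + A*J
√(r(j(-5), 140) + H(l)) = √((212 + 140*((⅓)/(-5))) + 0²) = √((212 + 140*((⅓)*(-⅕))) + 0) = √((212 + 140*(-1/15)) + 0) = √((212 - 28/3) + 0) = √(608/3 + 0) = √(608/3) = 4*√114/3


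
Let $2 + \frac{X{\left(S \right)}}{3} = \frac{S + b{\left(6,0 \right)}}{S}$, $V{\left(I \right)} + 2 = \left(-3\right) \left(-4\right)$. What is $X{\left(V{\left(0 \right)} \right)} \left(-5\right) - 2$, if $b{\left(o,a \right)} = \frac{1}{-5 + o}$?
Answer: $\frac{23}{2} \approx 11.5$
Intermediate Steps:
$V{\left(I \right)} = 10$ ($V{\left(I \right)} = -2 - -12 = -2 + 12 = 10$)
$X{\left(S \right)} = -6 + \frac{3 \left(1 + S\right)}{S}$ ($X{\left(S \right)} = -6 + 3 \frac{S + \frac{1}{-5 + 6}}{S} = -6 + 3 \frac{S + 1^{-1}}{S} = -6 + 3 \frac{S + 1}{S} = -6 + 3 \frac{1 + S}{S} = -6 + \frac{3 \left(1 + S\right)}{S}$)
$X{\left(V{\left(0 \right)} \right)} \left(-5\right) - 2 = \left(-3 + \frac{3}{10}\right) \left(-5\right) - 2 = \left(- \frac{27}{10}\right) \left(-5\right) - 2 = \frac{27}{2} - 2 = \frac{23}{2}$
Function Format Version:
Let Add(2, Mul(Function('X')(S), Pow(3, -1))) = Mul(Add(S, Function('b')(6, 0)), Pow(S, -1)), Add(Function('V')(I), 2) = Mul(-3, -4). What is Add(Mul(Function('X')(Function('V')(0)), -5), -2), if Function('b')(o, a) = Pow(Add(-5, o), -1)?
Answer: Rational(23, 2) ≈ 11.500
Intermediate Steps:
Function('V')(I) = 10 (Function('V')(I) = Add(-2, Mul(-3, -4)) = Add(-2, 12) = 10)
Function('X')(S) = Add(-6, Mul(3, Pow(S, -1), Add(1, S))) (Function('X')(S) = Add(-6, Mul(3, Mul(Add(S, Pow(Add(-5, 6), -1)), Pow(S, -1)))) = Add(-6, Mul(3, Mul(Add(S, Pow(1, -1)), Pow(S, -1)))) = Add(-6, Mul(3, Mul(Add(S, 1), Pow(S, -1)))) = Add(-6, Mul(3, Mul(Add(1, S), Pow(S, -1)))) = Add(-6, Mul(3, Mul(Pow(S, -1), Add(1, S)))) = Add(-6, Mul(3, Pow(S, -1), Add(1, S))))
Add(Mul(Function('X')(Function('V')(0)), -5), -2) = Add(Mul(Add(-3, Mul(3, Pow(10, -1))), -5), -2) = Add(Mul(Add(-3, Mul(3, Rational(1, 10))), -5), -2) = Add(Mul(Add(-3, Rational(3, 10)), -5), -2) = Add(Mul(Rational(-27, 10), -5), -2) = Add(Rational(27, 2), -2) = Rational(23, 2)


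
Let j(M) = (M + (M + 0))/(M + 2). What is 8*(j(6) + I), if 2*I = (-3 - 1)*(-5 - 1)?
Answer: 108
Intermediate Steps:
j(M) = 2*M/(2 + M) (j(M) = (M + M)/(2 + M) = (2*M)/(2 + M) = 2*M/(2 + M))
I = 12 (I = ((-3 - 1)*(-5 - 1))/2 = (-4*(-6))/2 = (½)*24 = 12)
8*(j(6) + I) = 8*(2*6/(2 + 6) + 12) = 8*(2*6/8 + 12) = 8*(2*6*(⅛) + 12) = 8*(3/2 + 12) = 8*(27/2) = 108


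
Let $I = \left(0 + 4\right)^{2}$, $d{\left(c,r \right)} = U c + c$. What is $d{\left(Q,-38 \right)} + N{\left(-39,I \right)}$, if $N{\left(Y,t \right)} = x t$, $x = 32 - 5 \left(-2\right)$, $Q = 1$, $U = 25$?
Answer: $698$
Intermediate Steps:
$d{\left(c,r \right)} = 26 c$ ($d{\left(c,r \right)} = 25 c + c = 26 c$)
$x = 42$ ($x = 32 - -10 = 32 + 10 = 42$)
$I = 16$ ($I = 4^{2} = 16$)
$N{\left(Y,t \right)} = 42 t$
$d{\left(Q,-38 \right)} + N{\left(-39,I \right)} = 26 \cdot 1 + 42 \cdot 16 = 26 + 672 = 698$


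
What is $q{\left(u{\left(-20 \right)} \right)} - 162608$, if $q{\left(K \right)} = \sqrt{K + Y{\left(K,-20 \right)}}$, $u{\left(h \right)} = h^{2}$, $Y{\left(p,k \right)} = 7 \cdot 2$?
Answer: $-162608 + 3 \sqrt{46} \approx -1.6259 \cdot 10^{5}$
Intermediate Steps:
$Y{\left(p,k \right)} = 14$
$q{\left(K \right)} = \sqrt{14 + K}$ ($q{\left(K \right)} = \sqrt{K + 14} = \sqrt{14 + K}$)
$q{\left(u{\left(-20 \right)} \right)} - 162608 = \sqrt{14 + \left(-20\right)^{2}} - 162608 = \sqrt{14 + 400} - 162608 = \sqrt{414} - 162608 = 3 \sqrt{46} - 162608 = -162608 + 3 \sqrt{46}$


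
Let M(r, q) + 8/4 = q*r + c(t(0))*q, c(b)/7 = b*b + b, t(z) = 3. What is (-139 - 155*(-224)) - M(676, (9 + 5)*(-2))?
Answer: 55863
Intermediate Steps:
c(b) = 7*b + 7*b² (c(b) = 7*(b*b + b) = 7*(b² + b) = 7*(b + b²) = 7*b + 7*b²)
M(r, q) = -2 + 84*q + q*r (M(r, q) = -2 + (q*r + (7*3*(1 + 3))*q) = -2 + (q*r + (7*3*4)*q) = -2 + (q*r + 84*q) = -2 + (84*q + q*r) = -2 + 84*q + q*r)
(-139 - 155*(-224)) - M(676, (9 + 5)*(-2)) = (-139 - 155*(-224)) - (-2 + 84*((9 + 5)*(-2)) + ((9 + 5)*(-2))*676) = (-139 + 34720) - (-2 + 84*(14*(-2)) + (14*(-2))*676) = 34581 - (-2 + 84*(-28) - 28*676) = 34581 - (-2 - 2352 - 18928) = 34581 - 1*(-21282) = 34581 + 21282 = 55863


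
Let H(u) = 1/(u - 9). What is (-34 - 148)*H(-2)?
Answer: 182/11 ≈ 16.545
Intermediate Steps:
H(u) = 1/(-9 + u)
(-34 - 148)*H(-2) = (-34 - 148)/(-9 - 2) = -182/(-11) = -182*(-1/11) = 182/11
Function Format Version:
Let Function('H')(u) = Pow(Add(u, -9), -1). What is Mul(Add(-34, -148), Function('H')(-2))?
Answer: Rational(182, 11) ≈ 16.545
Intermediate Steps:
Function('H')(u) = Pow(Add(-9, u), -1)
Mul(Add(-34, -148), Function('H')(-2)) = Mul(Add(-34, -148), Pow(Add(-9, -2), -1)) = Mul(-182, Pow(-11, -1)) = Mul(-182, Rational(-1, 11)) = Rational(182, 11)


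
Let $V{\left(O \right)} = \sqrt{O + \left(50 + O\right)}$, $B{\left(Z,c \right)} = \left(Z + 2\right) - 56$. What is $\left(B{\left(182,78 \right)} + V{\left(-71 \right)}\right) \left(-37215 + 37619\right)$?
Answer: $51712 + 808 i \sqrt{23} \approx 51712.0 + 3875.0 i$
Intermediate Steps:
$B{\left(Z,c \right)} = -54 + Z$ ($B{\left(Z,c \right)} = \left(2 + Z\right) - 56 = -54 + Z$)
$V{\left(O \right)} = \sqrt{50 + 2 O}$
$\left(B{\left(182,78 \right)} + V{\left(-71 \right)}\right) \left(-37215 + 37619\right) = \left(\left(-54 + 182\right) + \sqrt{50 + 2 \left(-71\right)}\right) \left(-37215 + 37619\right) = \left(128 + \sqrt{50 - 142}\right) 404 = \left(128 + \sqrt{-92}\right) 404 = \left(128 + 2 i \sqrt{23}\right) 404 = 51712 + 808 i \sqrt{23}$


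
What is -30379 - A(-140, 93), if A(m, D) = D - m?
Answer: -30612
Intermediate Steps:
-30379 - A(-140, 93) = -30379 - (93 - 1*(-140)) = -30379 - (93 + 140) = -30379 - 1*233 = -30379 - 233 = -30612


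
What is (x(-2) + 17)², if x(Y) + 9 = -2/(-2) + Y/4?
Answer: 289/4 ≈ 72.250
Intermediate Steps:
x(Y) = -8 + Y/4 (x(Y) = -9 + (-2/(-2) + Y/4) = -9 + (-2*(-½) + Y*(¼)) = -9 + (1 + Y/4) = -8 + Y/4)
(x(-2) + 17)² = ((-8 + (¼)*(-2)) + 17)² = ((-8 - ½) + 17)² = (-17/2 + 17)² = (17/2)² = 289/4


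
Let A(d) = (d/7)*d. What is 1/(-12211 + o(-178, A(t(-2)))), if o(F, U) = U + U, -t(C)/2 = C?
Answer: -7/85445 ≈ -8.1924e-5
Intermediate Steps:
t(C) = -2*C
A(d) = d**2/7 (A(d) = (d*(1/7))*d = (d/7)*d = d**2/7)
o(F, U) = 2*U
1/(-12211 + o(-178, A(t(-2)))) = 1/(-12211 + 2*((-2*(-2))**2/7)) = 1/(-12211 + 2*((1/7)*4**2)) = 1/(-12211 + 2*((1/7)*16)) = 1/(-12211 + 2*(16/7)) = 1/(-12211 + 32/7) = 1/(-85445/7) = -7/85445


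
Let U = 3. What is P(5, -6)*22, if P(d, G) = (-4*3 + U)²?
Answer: 1782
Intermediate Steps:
P(d, G) = 81 (P(d, G) = (-4*3 + 3)² = (-12 + 3)² = (-9)² = 81)
P(5, -6)*22 = 81*22 = 1782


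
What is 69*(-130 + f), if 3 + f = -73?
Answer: -14214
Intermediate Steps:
f = -76 (f = -3 - 73 = -76)
69*(-130 + f) = 69*(-130 - 76) = 69*(-206) = -14214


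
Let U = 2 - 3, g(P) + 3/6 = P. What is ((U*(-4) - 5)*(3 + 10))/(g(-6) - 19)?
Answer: 26/51 ≈ 0.50980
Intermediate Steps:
g(P) = -1/2 + P
U = -1
((U*(-4) - 5)*(3 + 10))/(g(-6) - 19) = ((-1*(-4) - 5)*(3 + 10))/((-1/2 - 6) - 19) = ((4 - 5)*13)/(-13/2 - 19) = (-1*13)/(-51/2) = -13*(-2/51) = 26/51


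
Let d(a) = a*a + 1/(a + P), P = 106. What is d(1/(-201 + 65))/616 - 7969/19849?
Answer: -1308760983645881/3259956517762560 ≈ -0.40147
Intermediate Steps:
d(a) = a² + 1/(106 + a) (d(a) = a*a + 1/(a + 106) = a² + 1/(106 + a))
d(1/(-201 + 65))/616 - 7969/19849 = ((1 + (1/(-201 + 65))³ + 106*(1/(-201 + 65))²)/(106 + 1/(-201 + 65)))/616 - 7969/19849 = ((1 + (1/(-136))³ + 106*(1/(-136))²)/(106 + 1/(-136)))*(1/616) - 7969*1/19849 = ((1 + (-1/136)³ + 106*(-1/136)²)/(106 - 1/136))*(1/616) - 7969/19849 = ((1 - 1/2515456 + 106*(1/18496))/(14415/136))*(1/616) - 7969/19849 = (136*(1 - 1/2515456 + 53/9248)/14415)*(1/616) - 7969/19849 = ((136/14415)*(2529871/2515456))*(1/616) - 7969/19849 = (2529871/266619840)*(1/616) - 7969/19849 = 2529871/164237821440 - 7969/19849 = -1308760983645881/3259956517762560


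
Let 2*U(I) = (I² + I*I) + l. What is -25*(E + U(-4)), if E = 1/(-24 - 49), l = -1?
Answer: -56525/146 ≈ -387.16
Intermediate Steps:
U(I) = -½ + I² (U(I) = ((I² + I*I) - 1)/2 = ((I² + I²) - 1)/2 = (2*I² - 1)/2 = (-1 + 2*I²)/2 = -½ + I²)
E = -1/73 (E = 1/(-73) = -1/73 ≈ -0.013699)
-25*(E + U(-4)) = -25*(-1/73 + (-½ + (-4)²)) = -25*(-1/73 + (-½ + 16)) = -25*(-1/73 + 31/2) = -25*2261/146 = -56525/146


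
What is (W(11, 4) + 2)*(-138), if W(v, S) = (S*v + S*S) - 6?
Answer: -7728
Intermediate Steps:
W(v, S) = -6 + S² + S*v (W(v, S) = (S*v + S²) - 6 = (S² + S*v) - 6 = -6 + S² + S*v)
(W(11, 4) + 2)*(-138) = ((-6 + 4² + 4*11) + 2)*(-138) = ((-6 + 16 + 44) + 2)*(-138) = (54 + 2)*(-138) = 56*(-138) = -7728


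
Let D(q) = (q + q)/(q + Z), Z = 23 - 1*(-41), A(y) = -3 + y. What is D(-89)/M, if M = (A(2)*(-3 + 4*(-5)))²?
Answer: 178/13225 ≈ 0.013459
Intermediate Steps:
Z = 64 (Z = 23 + 41 = 64)
D(q) = 2*q/(64 + q) (D(q) = (q + q)/(q + 64) = (2*q)/(64 + q) = 2*q/(64 + q))
M = 529 (M = ((-3 + 2)*(-3 + 4*(-5)))² = (-(-3 - 20))² = (-1*(-23))² = 23² = 529)
D(-89)/M = (2*(-89)/(64 - 89))/529 = (2*(-89)/(-25))*(1/529) = (2*(-89)*(-1/25))*(1/529) = (178/25)*(1/529) = 178/13225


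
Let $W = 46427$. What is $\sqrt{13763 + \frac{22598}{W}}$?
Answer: $\frac{3 \sqrt{3296303582597}}{46427} \approx 117.32$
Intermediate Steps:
$\sqrt{13763 + \frac{22598}{W}} = \sqrt{13763 + \frac{22598}{46427}} = \sqrt{\frac{638997399}{46427}} = \frac{3 \sqrt{3296303582597}}{46427}$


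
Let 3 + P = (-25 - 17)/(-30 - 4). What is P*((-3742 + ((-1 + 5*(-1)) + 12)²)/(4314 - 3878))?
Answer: 15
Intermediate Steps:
P = -30/17 (P = -3 + (-25 - 17)/(-30 - 4) = -3 - 42/(-34) = -3 - 42*(-1/34) = -3 + 21/17 = -30/17 ≈ -1.7647)
P*((-3742 + ((-1 + 5*(-1)) + 12)²)/(4314 - 3878)) = -30*(-3742 + ((-1 + 5*(-1)) + 12)²)/(17*(4314 - 3878)) = -30*(-3742 + ((-1 - 5) + 12)²)/(17*436) = -30*(-3742 + (-6 + 12)²)/(17*436) = -30*(-3742 + 6²)/(17*436) = -30*(-3742 + 36)/(17*436) = -(-6540)/436 = -30/17*(-17/2) = 15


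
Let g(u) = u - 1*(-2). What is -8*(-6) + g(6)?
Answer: 56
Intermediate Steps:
g(u) = 2 + u (g(u) = u + 2 = 2 + u)
-8*(-6) + g(6) = -8*(-6) + (2 + 6) = 48 + 8 = 56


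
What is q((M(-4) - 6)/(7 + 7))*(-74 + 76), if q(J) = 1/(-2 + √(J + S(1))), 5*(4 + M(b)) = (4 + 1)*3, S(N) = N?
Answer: -8/7 - 2*√2/7 ≈ -1.5469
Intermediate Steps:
M(b) = -1 (M(b) = -4 + ((4 + 1)*3)/5 = -4 + (5*3)/5 = -4 + (⅕)*15 = -4 + 3 = -1)
q(J) = 1/(-2 + √(1 + J)) (q(J) = 1/(-2 + √(J + 1)) = 1/(-2 + √(1 + J)))
q((M(-4) - 6)/(7 + 7))*(-74 + 76) = (-74 + 76)/(-2 + √(1 + (-1 - 6)/(7 + 7))) = 2/(-2 + √(1 - 7/14)) = 2/(-2 + √(1 - 7*1/14)) = 2/(-2 + √(1 - ½)) = 2/(-2 + √(½)) = 2/(-2 + √2/2)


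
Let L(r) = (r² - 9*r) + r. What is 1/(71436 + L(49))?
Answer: 1/73445 ≈ 1.3616e-5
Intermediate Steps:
L(r) = r² - 8*r
1/(71436 + L(49)) = 1/(71436 + 49*(-8 + 49)) = 1/(71436 + 49*41) = 1/(71436 + 2009) = 1/73445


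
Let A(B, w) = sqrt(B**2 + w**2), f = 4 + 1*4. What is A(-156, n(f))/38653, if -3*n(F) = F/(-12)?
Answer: 2*sqrt(492805)/347877 ≈ 0.0040359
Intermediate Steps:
f = 8 (f = 4 + 4 = 8)
n(F) = F/36 (n(F) = -F/(3*(-12)) = -F*(-1)/(3*12) = -(-1)*F/36 = F/36)
A(-156, n(f))/38653 = sqrt((-156)**2 + ((1/36)*8)**2)/38653 = sqrt(24336 + (2/9)**2)*(1/38653) = sqrt(24336 + 4/81)*(1/38653) = sqrt(1971220/81)*(1/38653) = (2*sqrt(492805)/9)*(1/38653) = 2*sqrt(492805)/347877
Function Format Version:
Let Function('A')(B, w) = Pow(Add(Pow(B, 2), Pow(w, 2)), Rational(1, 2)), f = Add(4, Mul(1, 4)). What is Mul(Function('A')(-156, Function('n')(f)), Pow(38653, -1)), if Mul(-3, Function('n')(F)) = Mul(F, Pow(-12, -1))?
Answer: Mul(Rational(2, 347877), Pow(492805, Rational(1, 2))) ≈ 0.0040359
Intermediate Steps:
f = 8 (f = Add(4, 4) = 8)
Function('n')(F) = Mul(Rational(1, 36), F) (Function('n')(F) = Mul(Rational(-1, 3), Mul(F, Pow(-12, -1))) = Mul(Rational(-1, 3), Mul(F, Rational(-1, 12))) = Mul(Rational(-1, 3), Mul(Rational(-1, 12), F)) = Mul(Rational(1, 36), F))
Mul(Function('A')(-156, Function('n')(f)), Pow(38653, -1)) = Mul(Pow(Add(Pow(-156, 2), Pow(Mul(Rational(1, 36), 8), 2)), Rational(1, 2)), Pow(38653, -1)) = Mul(Pow(Add(24336, Pow(Rational(2, 9), 2)), Rational(1, 2)), Rational(1, 38653)) = Mul(Pow(Add(24336, Rational(4, 81)), Rational(1, 2)), Rational(1, 38653)) = Mul(Pow(Rational(1971220, 81), Rational(1, 2)), Rational(1, 38653)) = Mul(Mul(Rational(2, 9), Pow(492805, Rational(1, 2))), Rational(1, 38653)) = Mul(Rational(2, 347877), Pow(492805, Rational(1, 2)))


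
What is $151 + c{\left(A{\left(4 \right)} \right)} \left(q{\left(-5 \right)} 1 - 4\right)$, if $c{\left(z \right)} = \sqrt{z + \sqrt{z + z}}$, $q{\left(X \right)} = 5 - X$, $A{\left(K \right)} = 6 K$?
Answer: $151 + 12 \sqrt{6 + \sqrt{3}} \approx 184.37$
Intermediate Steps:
$c{\left(z \right)} = \sqrt{z + \sqrt{2} \sqrt{z}}$ ($c{\left(z \right)} = \sqrt{z + \sqrt{2 z}} = \sqrt{z + \sqrt{2} \sqrt{z}}$)
$151 + c{\left(A{\left(4 \right)} \right)} \left(q{\left(-5 \right)} 1 - 4\right) = 151 + \sqrt{6 \cdot 4 + \sqrt{2} \sqrt{6 \cdot 4}} \left(\left(5 - -5\right) 1 - 4\right) = 151 + \sqrt{24 + \sqrt{2} \sqrt{24}} \left(\left(5 + 5\right) 1 - 4\right) = 151 + \sqrt{24 + \sqrt{2} \cdot 2 \sqrt{6}} \left(10 \cdot 1 - 4\right) = 151 + \sqrt{24 + 4 \sqrt{3}} \left(10 - 4\right) = 151 + \sqrt{24 + 4 \sqrt{3}} \cdot 6 = 151 + 6 \sqrt{24 + 4 \sqrt{3}}$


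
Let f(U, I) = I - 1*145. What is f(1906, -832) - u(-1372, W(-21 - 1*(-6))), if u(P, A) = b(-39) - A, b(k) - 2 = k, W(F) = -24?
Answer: -964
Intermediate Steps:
b(k) = 2 + k
f(U, I) = -145 + I (f(U, I) = I - 145 = -145 + I)
u(P, A) = -37 - A (u(P, A) = (2 - 39) - A = -37 - A)
f(1906, -832) - u(-1372, W(-21 - 1*(-6))) = (-145 - 832) - (-37 - 1*(-24)) = -977 - (-37 + 24) = -977 - 1*(-13) = -977 + 13 = -964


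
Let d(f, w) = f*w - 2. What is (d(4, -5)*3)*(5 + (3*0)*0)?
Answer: -330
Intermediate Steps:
d(f, w) = -2 + f*w
(d(4, -5)*3)*(5 + (3*0)*0) = ((-2 + 4*(-5))*3)*(5 + (3*0)*0) = ((-2 - 20)*3)*(5 + 0*0) = (-22*3)*(5 + 0) = -66*5 = -330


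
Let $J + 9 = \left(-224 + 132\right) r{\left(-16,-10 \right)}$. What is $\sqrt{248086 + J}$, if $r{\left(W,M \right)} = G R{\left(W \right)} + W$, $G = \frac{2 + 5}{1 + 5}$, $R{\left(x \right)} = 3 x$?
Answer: $\sqrt{254701} \approx 504.68$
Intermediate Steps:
$G = \frac{7}{6} \approx 1.1667$
$r{\left(W,M \right)} = \frac{9 W}{2}$ ($r{\left(W,M \right)} = \frac{7 \cdot 3 W}{6} + W = \frac{7 W}{2} + W = \frac{9 W}{2}$)
$J = 6615$ ($J = -9 + \left(-224 + 132\right) \frac{9}{2} \left(-16\right) = -9 - -6624 = -9 + 6624 = 6615$)
$\sqrt{248086 + J} = \sqrt{248086 + 6615} = \sqrt{254701}$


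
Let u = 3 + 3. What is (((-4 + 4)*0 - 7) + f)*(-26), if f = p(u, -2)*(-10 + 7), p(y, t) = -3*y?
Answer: -1222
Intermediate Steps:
u = 6
f = 54 (f = (-3*6)*(-10 + 7) = -18*(-3) = 54)
(((-4 + 4)*0 - 7) + f)*(-26) = (((-4 + 4)*0 - 7) + 54)*(-26) = ((0*0 - 7) + 54)*(-26) = ((0 - 7) + 54)*(-26) = (-7 + 54)*(-26) = 47*(-26) = -1222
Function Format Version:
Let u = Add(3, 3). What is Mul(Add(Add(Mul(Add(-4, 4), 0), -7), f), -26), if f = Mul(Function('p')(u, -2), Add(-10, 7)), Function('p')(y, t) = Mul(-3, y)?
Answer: -1222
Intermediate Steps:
u = 6
f = 54 (f = Mul(Mul(-3, 6), Add(-10, 7)) = Mul(-18, -3) = 54)
Mul(Add(Add(Mul(Add(-4, 4), 0), -7), f), -26) = Mul(Add(Add(Mul(Add(-4, 4), 0), -7), 54), -26) = Mul(Add(Add(Mul(0, 0), -7), 54), -26) = Mul(Add(Add(0, -7), 54), -26) = Mul(Add(-7, 54), -26) = Mul(47, -26) = -1222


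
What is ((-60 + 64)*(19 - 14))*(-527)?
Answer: -10540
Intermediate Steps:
((-60 + 64)*(19 - 14))*(-527) = (4*5)*(-527) = 20*(-527) = -10540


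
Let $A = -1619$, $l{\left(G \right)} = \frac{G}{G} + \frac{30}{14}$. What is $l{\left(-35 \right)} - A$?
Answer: $\frac{11355}{7} \approx 1622.1$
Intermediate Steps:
$l{\left(G \right)} = \frac{22}{7}$ ($l{\left(G \right)} = 1 + 30 \cdot \frac{1}{14} = 1 + \frac{15}{7} = \frac{22}{7}$)
$l{\left(-35 \right)} - A = \frac{22}{7} - -1619 = \frac{22}{7} + 1619 = \frac{11355}{7}$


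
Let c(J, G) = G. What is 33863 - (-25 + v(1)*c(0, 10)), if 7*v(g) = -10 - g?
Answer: 237326/7 ≈ 33904.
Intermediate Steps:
v(g) = -10/7 - g/7 (v(g) = (-10 - g)/7 = -10/7 - g/7)
33863 - (-25 + v(1)*c(0, 10)) = 33863 - (-25 + (-10/7 - 1/7*1)*10) = 33863 - (-25 + (-10/7 - 1/7)*10) = 33863 - (-25 - 11/7*10) = 33863 - (-25 - 110/7) = 33863 - 1*(-285/7) = 33863 + 285/7 = 237326/7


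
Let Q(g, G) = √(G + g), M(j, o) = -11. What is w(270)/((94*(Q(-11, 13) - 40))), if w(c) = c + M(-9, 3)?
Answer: -2590/37553 - 259*√2/150212 ≈ -0.071408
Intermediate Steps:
w(c) = -11 + c (w(c) = c - 11 = -11 + c)
w(270)/((94*(Q(-11, 13) - 40))) = (-11 + 270)/((94*(√(13 - 11) - 40))) = 259/((94*(√2 - 40))) = 259/((94*(-40 + √2))) = 259/(-3760 + 94*√2)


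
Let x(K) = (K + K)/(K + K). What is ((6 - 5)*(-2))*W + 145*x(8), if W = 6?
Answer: 133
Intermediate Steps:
x(K) = 1 (x(K) = (2*K)/((2*K)) = (2*K)*(1/(2*K)) = 1)
((6 - 5)*(-2))*W + 145*x(8) = ((6 - 5)*(-2))*6 + 145*1 = (1*(-2))*6 + 145 = -2*6 + 145 = -12 + 145 = 133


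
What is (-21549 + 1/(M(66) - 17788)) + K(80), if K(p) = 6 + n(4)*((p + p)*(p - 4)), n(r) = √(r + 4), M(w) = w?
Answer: -381785047/17722 + 24320*√2 ≈ 12851.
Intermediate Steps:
n(r) = √(4 + r)
K(p) = 6 + 4*p*√2*(-4 + p) (K(p) = 6 + √(4 + 4)*((p + p)*(p - 4)) = 6 + √8*((2*p)*(-4 + p)) = 6 + (2*√2)*(2*p*(-4 + p)) = 6 + 4*p*√2*(-4 + p))
(-21549 + 1/(M(66) - 17788)) + K(80) = (-21549 + 1/(66 - 17788)) + (6 - 16*80*√2 + 4*√2*80²) = (-21549 + 1/(-17722)) + (6 - 1280*√2 + 4*√2*6400) = (-21549 - 1/17722) + (6 - 1280*√2 + 25600*√2) = -381891379/17722 + (6 + 24320*√2) = -381785047/17722 + 24320*√2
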